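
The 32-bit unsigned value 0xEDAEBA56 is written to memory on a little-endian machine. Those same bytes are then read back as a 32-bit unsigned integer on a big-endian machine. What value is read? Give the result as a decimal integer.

Stored little-endian, the bytes at ascending addresses are 56 BA AE ED.
Read back as big-endian, the last byte is least significant, giving 0x56BAAEED.
0x56BAAEED = 1455075053.

1455075053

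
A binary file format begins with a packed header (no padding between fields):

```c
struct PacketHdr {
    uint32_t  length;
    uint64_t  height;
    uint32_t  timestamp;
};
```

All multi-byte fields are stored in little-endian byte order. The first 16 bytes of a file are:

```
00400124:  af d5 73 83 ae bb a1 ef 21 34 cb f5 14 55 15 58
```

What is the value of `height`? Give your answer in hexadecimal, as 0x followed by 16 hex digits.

0xF5CB3421EFA1BBAE

`height` follows `length` (4 bytes), so it starts at byte offset 4 and occupies 8 bytes.
Bytes at offsets 4..11: AE BB A1 EF 21 34 CB F5.
In little-endian order the low byte comes first in memory.
Reassemble most-significant byte first: F5 CB 34 21 EF A1 BB AE → 0xF5CB3421EFA1BBAE.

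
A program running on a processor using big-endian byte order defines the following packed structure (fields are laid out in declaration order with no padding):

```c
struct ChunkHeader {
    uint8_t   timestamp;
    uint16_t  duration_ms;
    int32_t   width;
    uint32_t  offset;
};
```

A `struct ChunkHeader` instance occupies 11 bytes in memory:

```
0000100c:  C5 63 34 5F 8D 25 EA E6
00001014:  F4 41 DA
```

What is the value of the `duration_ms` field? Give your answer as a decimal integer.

25396

`duration_ms` follows `timestamp` (1 byte), so it starts at byte offset 1 and occupies 2 bytes.
Bytes at offsets 1..2: 63 34.
Big-endian stores the most-significant byte at the lowest address.
The bytes are already most-significant first: 0x6334.
0x6334 = 25396.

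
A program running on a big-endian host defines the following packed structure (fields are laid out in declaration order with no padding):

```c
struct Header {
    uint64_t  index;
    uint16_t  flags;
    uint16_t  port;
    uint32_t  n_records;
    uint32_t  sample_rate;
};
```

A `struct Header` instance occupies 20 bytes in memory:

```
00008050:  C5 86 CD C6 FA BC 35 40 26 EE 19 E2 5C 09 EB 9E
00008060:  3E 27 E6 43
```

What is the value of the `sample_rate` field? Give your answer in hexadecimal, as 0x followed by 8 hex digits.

0x3E27E643

`sample_rate` follows `index` (8 B), `flags` (2 B), `port` (2 B), `n_records` (4 B), so it starts at offset 8 + 2 + 2 + 4 = 16 and occupies 4 bytes.
Bytes at offsets 16..19: 3E 27 E6 43.
In big-endian order the high byte comes first in memory.
The bytes are already most-significant first: 0x3E27E643.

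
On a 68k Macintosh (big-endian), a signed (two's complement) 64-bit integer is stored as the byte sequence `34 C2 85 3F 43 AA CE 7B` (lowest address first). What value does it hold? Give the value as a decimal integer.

3801747542218821243

Big-endian stores the most-significant byte at the lowest address.
The bytes are already most-significant first: 0x34C2853F43AACE7B.
0x34C2853F43AACE7B = 3801747542218821243.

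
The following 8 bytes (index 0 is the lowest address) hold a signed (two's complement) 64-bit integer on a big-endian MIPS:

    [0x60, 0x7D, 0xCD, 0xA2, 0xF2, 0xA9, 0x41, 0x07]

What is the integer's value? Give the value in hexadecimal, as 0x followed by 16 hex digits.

Big-endian stores the most-significant byte at the lowest address.
The bytes are already most-significant first: 0x607DCDA2F2A94107.

0x607DCDA2F2A94107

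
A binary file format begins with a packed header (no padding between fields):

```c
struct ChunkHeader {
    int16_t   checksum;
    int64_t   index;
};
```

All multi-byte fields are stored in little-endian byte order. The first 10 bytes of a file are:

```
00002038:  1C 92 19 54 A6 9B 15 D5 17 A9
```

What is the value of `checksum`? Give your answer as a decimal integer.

`checksum` is the first field, at byte offset 0, occupying 2 bytes.
Bytes at offsets 0..1: 1C 92.
Little-endian: lowest address holds the least-significant byte.
Reassemble most-significant byte first: 92 1C → 0x921C.
Top bit is set, so as a signed 16-bit value this is 0x921C − 2^16 = -28132.

-28132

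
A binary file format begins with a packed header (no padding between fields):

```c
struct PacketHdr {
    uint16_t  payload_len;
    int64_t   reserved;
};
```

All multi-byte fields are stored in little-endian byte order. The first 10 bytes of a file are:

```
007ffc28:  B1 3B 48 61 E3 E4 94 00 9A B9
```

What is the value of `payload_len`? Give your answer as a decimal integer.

15281

`payload_len` is the first field, at byte offset 0, occupying 2 bytes.
Bytes at offsets 0..1: B1 3B.
Little-endian stores the least-significant byte at the lowest address.
Reassemble most-significant byte first: 3B B1 → 0x3BB1.
0x3BB1 = 15281.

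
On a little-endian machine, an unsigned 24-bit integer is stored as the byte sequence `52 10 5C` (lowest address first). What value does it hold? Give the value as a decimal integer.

6033490

In little-endian order the low byte comes first in memory.
Reassemble most-significant byte first: 5C 10 52 → 0x5C1052.
0x5C1052 = 6033490.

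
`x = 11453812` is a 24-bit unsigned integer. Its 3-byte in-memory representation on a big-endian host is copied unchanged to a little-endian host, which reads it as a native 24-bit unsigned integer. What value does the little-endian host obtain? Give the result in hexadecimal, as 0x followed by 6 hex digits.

0x74C5AE

11453812 in 24-bit hexadecimal is 0xAEC574.
Stored big-endian, the bytes at ascending addresses are AE C5 74.
Read back as little-endian, the first byte is least significant, giving 0x74C5AE.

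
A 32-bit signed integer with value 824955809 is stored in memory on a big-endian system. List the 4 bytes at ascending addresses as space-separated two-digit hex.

31 2B D3 A1

824955809 in hexadecimal, padded to 32 bits, is 0x312BD3A1.
Split into bytes (most-significant first): 31 2B D3 A1.
Big-endian: lowest address holds the most-significant byte.
So the memory order matches the most-significant-first order: 31 2B D3 A1.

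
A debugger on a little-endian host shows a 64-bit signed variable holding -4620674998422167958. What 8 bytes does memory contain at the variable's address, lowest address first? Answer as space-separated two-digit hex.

Two's complement of -4620674998422167958 in 64 bits: 4620674998422167958 = 0x401FEF6DFF7B6196; invert → 0xBFE0109200849E69; add 1 → 0xBFE0109200849E6A.
Split into bytes (most-significant first): BF E0 10 92 00 84 9E 6A.
Little-endian: lowest address holds the least-significant byte.
So at ascending addresses the bytes are 6A 9E 84 00 92 10 E0 BF.

6A 9E 84 00 92 10 E0 BF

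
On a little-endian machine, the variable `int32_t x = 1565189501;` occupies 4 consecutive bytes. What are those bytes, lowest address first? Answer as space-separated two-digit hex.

1565189501 in hexadecimal, padded to 32 bits, is 0x5D4AE57D.
Split into bytes (most-significant first): 5D 4A E5 7D.
In little-endian order the low byte comes first in memory.
So at ascending addresses the bytes are 7D E5 4A 5D.

7D E5 4A 5D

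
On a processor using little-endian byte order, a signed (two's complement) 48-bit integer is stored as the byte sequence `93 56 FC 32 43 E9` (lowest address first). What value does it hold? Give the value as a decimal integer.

-25000149231981

Little-endian: lowest address holds the least-significant byte.
Reassemble most-significant byte first: E9 43 32 FC 56 93 → 0xE94332FC5693.
Top bit is set, so as a signed 48-bit value this is 0xE94332FC5693 − 2^48 = -25000149231981.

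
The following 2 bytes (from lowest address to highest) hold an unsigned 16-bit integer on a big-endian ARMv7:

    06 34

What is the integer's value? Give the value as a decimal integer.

In big-endian order the high byte comes first in memory.
The bytes are already most-significant first: 0x0634.
0x0634 = 1588.

1588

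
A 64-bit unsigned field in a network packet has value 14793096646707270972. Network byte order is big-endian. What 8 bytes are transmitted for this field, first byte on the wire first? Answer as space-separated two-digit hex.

14793096646707270972 in hexadecimal, padded to 64 bits, is 0xCD4BA305E302553C.
Split into bytes (most-significant first): CD 4B A3 05 E3 02 55 3C.
Big-endian stores the most-significant byte at the lowest address.
So the memory order matches the most-significant-first order: CD 4B A3 05 E3 02 55 3C.

CD 4B A3 05 E3 02 55 3C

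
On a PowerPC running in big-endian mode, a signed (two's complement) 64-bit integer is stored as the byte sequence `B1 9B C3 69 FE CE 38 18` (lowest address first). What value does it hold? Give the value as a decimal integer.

In big-endian order the high byte comes first in memory.
The bytes are already most-significant first: 0xB19BC369FECE3818.
Top bit is set, so as a signed 64-bit value this is 0xB19BC369FECE3818 − 2^64 = -5648706447592245224.

-5648706447592245224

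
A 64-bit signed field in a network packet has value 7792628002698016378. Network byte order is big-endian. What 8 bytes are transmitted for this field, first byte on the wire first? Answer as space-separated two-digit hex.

6C 24 F9 E1 9F 93 B6 7A

7792628002698016378 in hexadecimal, padded to 64 bits, is 0x6C24F9E19F93B67A.
Split into bytes (most-significant first): 6C 24 F9 E1 9F 93 B6 7A.
In big-endian order the high byte comes first in memory.
So the memory order matches the most-significant-first order: 6C 24 F9 E1 9F 93 B6 7A.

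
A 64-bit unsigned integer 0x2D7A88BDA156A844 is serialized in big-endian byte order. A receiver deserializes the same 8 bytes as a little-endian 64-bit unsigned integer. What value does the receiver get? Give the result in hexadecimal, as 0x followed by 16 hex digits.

Stored big-endian, the bytes at ascending addresses are 2D 7A 88 BD A1 56 A8 44.
Read back as little-endian, the first byte is least significant, giving 0x44A856A1BD887A2D.

0x44A856A1BD887A2D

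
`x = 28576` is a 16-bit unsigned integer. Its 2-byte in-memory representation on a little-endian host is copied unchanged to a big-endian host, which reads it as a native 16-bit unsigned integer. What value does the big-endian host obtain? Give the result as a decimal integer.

41071

28576 in 16-bit hexadecimal is 0x6FA0.
Stored little-endian, the bytes at ascending addresses are A0 6F.
Read back as big-endian, the last byte is least significant, giving 0xA06F.
0xA06F = 41071.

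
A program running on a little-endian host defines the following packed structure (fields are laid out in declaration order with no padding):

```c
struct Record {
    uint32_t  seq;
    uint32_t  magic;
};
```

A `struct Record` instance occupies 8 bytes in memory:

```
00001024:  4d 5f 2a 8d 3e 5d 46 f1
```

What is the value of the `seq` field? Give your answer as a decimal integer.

2368364365

`seq` is the first field, at byte offset 0, occupying 4 bytes.
Bytes at offsets 0..3: 4D 5F 2A 8D.
Little-endian stores the least-significant byte at the lowest address.
Reassemble most-significant byte first: 8D 2A 5F 4D → 0x8D2A5F4D.
0x8D2A5F4D = 2368364365.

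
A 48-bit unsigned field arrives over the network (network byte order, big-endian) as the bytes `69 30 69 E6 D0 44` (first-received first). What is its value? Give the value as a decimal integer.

In big-endian order the high byte comes first in memory.
The bytes are already most-significant first: 0x693069E6D044.
0x693069E6D044 = 115656656080964.

115656656080964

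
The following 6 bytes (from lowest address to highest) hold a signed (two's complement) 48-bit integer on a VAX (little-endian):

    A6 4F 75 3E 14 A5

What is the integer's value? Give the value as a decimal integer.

In little-endian order the low byte comes first in memory.
Reassemble most-significant byte first: A5 14 3E 75 4F A6 → 0xA5143E754FA6.
Top bit is set, so as a signed 48-bit value this is 0xA5143E754FA6 − 2^48 = -99968610906202.

-99968610906202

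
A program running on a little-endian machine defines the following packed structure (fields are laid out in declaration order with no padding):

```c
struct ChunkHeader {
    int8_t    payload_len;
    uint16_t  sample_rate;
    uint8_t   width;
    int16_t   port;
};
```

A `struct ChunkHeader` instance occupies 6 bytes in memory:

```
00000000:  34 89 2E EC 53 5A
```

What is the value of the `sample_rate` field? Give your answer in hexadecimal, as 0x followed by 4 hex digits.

`sample_rate` follows `payload_len` (1 byte), so it starts at byte offset 1 and occupies 2 bytes.
Bytes at offsets 1..2: 89 2E.
In little-endian order the low byte comes first in memory.
Reassemble most-significant byte first: 2E 89 → 0x2E89.

0x2E89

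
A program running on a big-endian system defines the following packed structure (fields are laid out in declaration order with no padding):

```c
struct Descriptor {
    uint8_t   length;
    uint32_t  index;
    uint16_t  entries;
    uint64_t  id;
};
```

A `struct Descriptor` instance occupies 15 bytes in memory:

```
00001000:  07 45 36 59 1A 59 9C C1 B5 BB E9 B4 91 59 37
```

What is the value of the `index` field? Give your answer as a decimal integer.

`index` follows `length` (1 byte), so it starts at byte offset 1 and occupies 4 bytes.
Bytes at offsets 1..4: 45 36 59 1A.
Big-endian stores the most-significant byte at the lowest address.
The bytes are already most-significant first: 0x4536591A.
0x4536591A = 1161189658.

1161189658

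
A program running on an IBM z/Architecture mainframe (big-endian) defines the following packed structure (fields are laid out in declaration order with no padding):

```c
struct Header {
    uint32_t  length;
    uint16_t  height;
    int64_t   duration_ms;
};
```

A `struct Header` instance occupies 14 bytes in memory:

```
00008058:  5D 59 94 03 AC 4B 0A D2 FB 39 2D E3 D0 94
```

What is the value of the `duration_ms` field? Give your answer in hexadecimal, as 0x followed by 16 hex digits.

`duration_ms` follows `length` (4 B), `height` (2 B), so it starts at offset 4 + 2 = 6 and occupies 8 bytes.
Bytes at offsets 6..13: 0A D2 FB 39 2D E3 D0 94.
In big-endian order the high byte comes first in memory.
The bytes are already most-significant first: 0x0AD2FB392DE3D094.

0x0AD2FB392DE3D094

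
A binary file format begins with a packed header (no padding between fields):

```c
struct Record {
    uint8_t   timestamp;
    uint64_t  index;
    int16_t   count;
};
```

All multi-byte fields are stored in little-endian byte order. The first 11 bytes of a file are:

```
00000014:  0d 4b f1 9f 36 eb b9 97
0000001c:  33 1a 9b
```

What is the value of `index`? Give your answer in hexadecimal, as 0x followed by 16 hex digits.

0x3397B9EB369FF14B

`index` follows `timestamp` (1 byte), so it starts at byte offset 1 and occupies 8 bytes.
Bytes at offsets 1..8: 4B F1 9F 36 EB B9 97 33.
In little-endian order the low byte comes first in memory.
Reassemble most-significant byte first: 33 97 B9 EB 36 9F F1 4B → 0x3397B9EB369FF14B.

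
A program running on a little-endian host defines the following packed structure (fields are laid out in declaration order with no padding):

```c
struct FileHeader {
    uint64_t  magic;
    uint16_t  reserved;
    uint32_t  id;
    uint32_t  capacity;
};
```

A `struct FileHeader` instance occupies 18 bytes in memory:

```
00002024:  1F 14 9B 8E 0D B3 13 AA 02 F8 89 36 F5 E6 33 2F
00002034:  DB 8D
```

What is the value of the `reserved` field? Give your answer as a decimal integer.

63490

`reserved` follows `magic` (8 bytes), so it starts at byte offset 8 and occupies 2 bytes.
Bytes at offsets 8..9: 02 F8.
Little-endian stores the least-significant byte at the lowest address.
Reassemble most-significant byte first: F8 02 → 0xF802.
0xF802 = 63490.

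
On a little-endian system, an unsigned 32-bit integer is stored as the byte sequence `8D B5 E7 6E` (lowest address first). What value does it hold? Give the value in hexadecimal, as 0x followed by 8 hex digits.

Little-endian stores the least-significant byte at the lowest address.
Reassemble most-significant byte first: 6E E7 B5 8D → 0x6EE7B58D.

0x6EE7B58D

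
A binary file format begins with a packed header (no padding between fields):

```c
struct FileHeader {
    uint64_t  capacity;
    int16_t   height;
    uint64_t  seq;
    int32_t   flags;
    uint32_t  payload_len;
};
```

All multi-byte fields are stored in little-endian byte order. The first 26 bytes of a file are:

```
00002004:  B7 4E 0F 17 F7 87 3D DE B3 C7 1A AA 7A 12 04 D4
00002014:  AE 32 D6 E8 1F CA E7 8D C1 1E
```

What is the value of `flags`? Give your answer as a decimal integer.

`flags` follows `capacity` (8 B), `height` (2 B), `seq` (8 B), so it starts at offset 8 + 2 + 8 = 18 and occupies 4 bytes.
Bytes at offsets 18..21: D6 E8 1F CA.
In little-endian order the low byte comes first in memory.
Reassemble most-significant byte first: CA 1F E8 D6 → 0xCA1FE8D6.
Top bit is set, so as a signed 32-bit value this is 0xCA1FE8D6 − 2^32 = -903878442.

-903878442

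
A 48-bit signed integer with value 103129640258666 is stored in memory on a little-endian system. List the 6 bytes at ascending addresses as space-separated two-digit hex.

6A CC 92 BD CB 5D

103129640258666 in hexadecimal, padded to 48 bits, is 0x5DCBBD92CC6A.
Split into bytes (most-significant first): 5D CB BD 92 CC 6A.
Little-endian: lowest address holds the least-significant byte.
So at ascending addresses the bytes are 6A CC 92 BD CB 5D.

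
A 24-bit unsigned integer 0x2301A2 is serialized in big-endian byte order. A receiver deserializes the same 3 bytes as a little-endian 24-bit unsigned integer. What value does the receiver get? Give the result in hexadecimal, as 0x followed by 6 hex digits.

0xA20123

Stored big-endian, the bytes at ascending addresses are 23 01 A2.
Read back as little-endian, the first byte is least significant, giving 0xA20123.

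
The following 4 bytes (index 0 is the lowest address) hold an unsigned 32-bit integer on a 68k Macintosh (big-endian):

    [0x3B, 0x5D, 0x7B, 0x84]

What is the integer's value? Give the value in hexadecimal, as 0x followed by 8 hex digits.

0x3B5D7B84

Big-endian stores the most-significant byte at the lowest address.
The bytes are already most-significant first: 0x3B5D7B84.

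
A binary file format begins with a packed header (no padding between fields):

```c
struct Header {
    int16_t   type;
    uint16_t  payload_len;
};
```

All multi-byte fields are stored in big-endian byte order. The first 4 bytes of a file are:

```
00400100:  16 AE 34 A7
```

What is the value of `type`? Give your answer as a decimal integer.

`type` is the first field, at byte offset 0, occupying 2 bytes.
Bytes at offsets 0..1: 16 AE.
Big-endian: lowest address holds the most-significant byte.
The bytes are already most-significant first: 0x16AE.
0x16AE = 5806.

5806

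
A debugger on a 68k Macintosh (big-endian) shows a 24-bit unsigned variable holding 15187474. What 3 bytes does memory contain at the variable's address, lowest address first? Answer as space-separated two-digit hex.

E7 BE 12

15187474 in hexadecimal, padded to 24 bits, is 0xE7BE12.
Split into bytes (most-significant first): E7 BE 12.
In big-endian order the high byte comes first in memory.
So the memory order matches the most-significant-first order: E7 BE 12.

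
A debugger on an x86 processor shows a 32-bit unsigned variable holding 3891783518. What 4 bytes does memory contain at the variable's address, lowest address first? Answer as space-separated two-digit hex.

5E E7 F7 E7

3891783518 in hexadecimal, padded to 32 bits, is 0xE7F7E75E.
Split into bytes (most-significant first): E7 F7 E7 5E.
Little-endian stores the least-significant byte at the lowest address.
So at ascending addresses the bytes are 5E E7 F7 E7.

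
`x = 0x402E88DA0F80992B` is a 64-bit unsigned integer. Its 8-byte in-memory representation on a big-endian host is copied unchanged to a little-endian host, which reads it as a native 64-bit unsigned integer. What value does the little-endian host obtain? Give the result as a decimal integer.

3141683020646854208

Stored big-endian, the bytes at ascending addresses are 40 2E 88 DA 0F 80 99 2B.
Read back as little-endian, the first byte is least significant, giving 0x2B99800FDA882E40.
0x2B99800FDA882E40 = 3141683020646854208.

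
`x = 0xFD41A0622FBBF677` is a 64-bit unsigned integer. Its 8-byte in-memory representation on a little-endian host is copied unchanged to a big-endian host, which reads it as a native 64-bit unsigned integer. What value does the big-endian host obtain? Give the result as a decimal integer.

8644302346976772605

Stored little-endian, the bytes at ascending addresses are 77 F6 BB 2F 62 A0 41 FD.
Read back as big-endian, the last byte is least significant, giving 0x77F6BB2F62A041FD.
0x77F6BB2F62A041FD = 8644302346976772605.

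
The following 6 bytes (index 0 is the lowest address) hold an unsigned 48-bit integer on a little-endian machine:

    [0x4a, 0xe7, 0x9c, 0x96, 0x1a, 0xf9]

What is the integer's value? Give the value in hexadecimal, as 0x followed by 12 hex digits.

0xF91A969CE74A

Little-endian stores the least-significant byte at the lowest address.
Reassemble most-significant byte first: F9 1A 96 9C E7 4A → 0xF91A969CE74A.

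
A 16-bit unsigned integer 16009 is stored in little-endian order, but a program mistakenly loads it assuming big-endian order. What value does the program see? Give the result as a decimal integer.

35134

16009 in 16-bit hexadecimal is 0x3E89.
Stored little-endian, the bytes at ascending addresses are 89 3E.
Read back as big-endian, the last byte is least significant, giving 0x893E.
0x893E = 35134.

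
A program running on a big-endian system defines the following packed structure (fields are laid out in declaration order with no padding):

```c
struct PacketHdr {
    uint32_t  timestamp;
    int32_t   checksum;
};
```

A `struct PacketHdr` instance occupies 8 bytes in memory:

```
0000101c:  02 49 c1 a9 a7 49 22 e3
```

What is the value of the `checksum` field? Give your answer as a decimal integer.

-1488379165

`checksum` follows `timestamp` (4 bytes), so it starts at byte offset 4 and occupies 4 bytes.
Bytes at offsets 4..7: A7 49 22 E3.
Big-endian: lowest address holds the most-significant byte.
The bytes are already most-significant first: 0xA74922E3.
Top bit is set, so as a signed 32-bit value this is 0xA74922E3 − 2^32 = -1488379165.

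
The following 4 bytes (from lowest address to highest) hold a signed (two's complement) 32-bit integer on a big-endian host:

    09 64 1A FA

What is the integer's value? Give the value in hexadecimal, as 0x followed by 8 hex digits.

Big-endian: lowest address holds the most-significant byte.
The bytes are already most-significant first: 0x09641AFA.

0x09641AFA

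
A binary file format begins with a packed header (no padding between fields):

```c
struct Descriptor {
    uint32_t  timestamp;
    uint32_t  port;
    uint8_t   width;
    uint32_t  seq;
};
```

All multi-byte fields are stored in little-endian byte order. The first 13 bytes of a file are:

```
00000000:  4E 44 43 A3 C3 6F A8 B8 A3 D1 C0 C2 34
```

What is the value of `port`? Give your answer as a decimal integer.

3098046403

`port` follows `timestamp` (4 bytes), so it starts at byte offset 4 and occupies 4 bytes.
Bytes at offsets 4..7: C3 6F A8 B8.
Little-endian: lowest address holds the least-significant byte.
Reassemble most-significant byte first: B8 A8 6F C3 → 0xB8A86FC3.
0xB8A86FC3 = 3098046403.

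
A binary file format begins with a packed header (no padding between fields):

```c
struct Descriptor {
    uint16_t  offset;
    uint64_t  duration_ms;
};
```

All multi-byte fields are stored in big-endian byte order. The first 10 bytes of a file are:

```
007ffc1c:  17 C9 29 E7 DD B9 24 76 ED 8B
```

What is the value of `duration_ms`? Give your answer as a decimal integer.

3019625862425669003

`duration_ms` follows `offset` (2 bytes), so it starts at byte offset 2 and occupies 8 bytes.
Bytes at offsets 2..9: 29 E7 DD B9 24 76 ED 8B.
Big-endian stores the most-significant byte at the lowest address.
The bytes are already most-significant first: 0x29E7DDB92476ED8B.
0x29E7DDB92476ED8B = 3019625862425669003.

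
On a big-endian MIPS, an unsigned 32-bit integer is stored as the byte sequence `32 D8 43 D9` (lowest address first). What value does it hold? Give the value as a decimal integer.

853033945

Big-endian: lowest address holds the most-significant byte.
The bytes are already most-significant first: 0x32D843D9.
0x32D843D9 = 853033945.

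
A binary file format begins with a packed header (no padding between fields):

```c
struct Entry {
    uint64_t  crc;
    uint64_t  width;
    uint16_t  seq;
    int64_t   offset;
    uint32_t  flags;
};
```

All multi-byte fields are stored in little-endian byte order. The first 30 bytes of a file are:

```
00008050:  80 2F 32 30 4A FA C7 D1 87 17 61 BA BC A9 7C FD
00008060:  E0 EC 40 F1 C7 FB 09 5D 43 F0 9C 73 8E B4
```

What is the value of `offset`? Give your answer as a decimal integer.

`offset` follows `crc` (8 B), `width` (8 B), `seq` (2 B), so it starts at offset 8 + 8 + 2 = 18 and occupies 8 bytes.
Bytes at offsets 18..25: 40 F1 C7 FB 09 5D 43 F0.
In little-endian order the low byte comes first in memory.
Reassemble most-significant byte first: F0 43 5D 09 FB C7 F1 40 → 0xF0435D09FBC7F140.
Top bit is set, so as a signed 64-bit value this is 0xF0435D09FBC7F140 − 2^64 = -1133960383706959552.

-1133960383706959552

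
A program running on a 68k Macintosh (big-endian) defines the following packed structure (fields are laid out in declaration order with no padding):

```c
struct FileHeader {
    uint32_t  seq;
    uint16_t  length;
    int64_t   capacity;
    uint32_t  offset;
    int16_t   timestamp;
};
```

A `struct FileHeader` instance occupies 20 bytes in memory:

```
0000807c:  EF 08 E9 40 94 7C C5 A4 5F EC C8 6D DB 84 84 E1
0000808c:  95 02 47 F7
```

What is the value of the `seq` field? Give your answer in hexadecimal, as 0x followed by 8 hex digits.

`seq` is the first field, at byte offset 0, occupying 4 bytes.
Bytes at offsets 0..3: EF 08 E9 40.
In big-endian order the high byte comes first in memory.
The bytes are already most-significant first: 0xEF08E940.

0xEF08E940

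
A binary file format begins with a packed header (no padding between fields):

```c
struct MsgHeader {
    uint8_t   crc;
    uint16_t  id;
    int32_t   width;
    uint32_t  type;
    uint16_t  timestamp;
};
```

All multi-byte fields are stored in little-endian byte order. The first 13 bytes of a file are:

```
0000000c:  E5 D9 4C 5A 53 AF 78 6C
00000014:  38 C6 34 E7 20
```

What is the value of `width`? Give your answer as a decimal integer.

`width` follows `crc` (1 B), `id` (2 B), so it starts at offset 1 + 2 = 3 and occupies 4 bytes.
Bytes at offsets 3..6: 5A 53 AF 78.
In little-endian order the low byte comes first in memory.
Reassemble most-significant byte first: 78 AF 53 5A → 0x78AF535A.
0x78AF535A = 2024756058.

2024756058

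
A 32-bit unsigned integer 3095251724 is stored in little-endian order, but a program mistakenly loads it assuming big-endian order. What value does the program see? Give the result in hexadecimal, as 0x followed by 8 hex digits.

3095251724 in 32-bit hexadecimal is 0xB87DCB0C.
Stored little-endian, the bytes at ascending addresses are 0C CB 7D B8.
Read back as big-endian, the last byte is least significant, giving 0x0CCB7DB8.

0x0CCB7DB8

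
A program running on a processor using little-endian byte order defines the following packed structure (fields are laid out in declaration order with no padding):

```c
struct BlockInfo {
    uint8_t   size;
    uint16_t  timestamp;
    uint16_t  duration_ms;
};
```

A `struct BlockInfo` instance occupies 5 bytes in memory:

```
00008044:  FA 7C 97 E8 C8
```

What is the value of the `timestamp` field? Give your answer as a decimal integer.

38780

`timestamp` follows `size` (1 byte), so it starts at byte offset 1 and occupies 2 bytes.
Bytes at offsets 1..2: 7C 97.
In little-endian order the low byte comes first in memory.
Reassemble most-significant byte first: 97 7C → 0x977C.
0x977C = 38780.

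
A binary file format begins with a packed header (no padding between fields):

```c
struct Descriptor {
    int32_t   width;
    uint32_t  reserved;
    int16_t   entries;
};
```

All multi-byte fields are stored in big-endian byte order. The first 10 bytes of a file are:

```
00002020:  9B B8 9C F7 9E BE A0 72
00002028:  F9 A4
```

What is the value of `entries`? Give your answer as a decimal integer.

`entries` follows `width` (4 B), `reserved` (4 B), so it starts at offset 4 + 4 = 8 and occupies 2 bytes.
Bytes at offsets 8..9: F9 A4.
Big-endian: lowest address holds the most-significant byte.
The bytes are already most-significant first: 0xF9A4.
Top bit is set, so as a signed 16-bit value this is 0xF9A4 − 2^16 = -1628.

-1628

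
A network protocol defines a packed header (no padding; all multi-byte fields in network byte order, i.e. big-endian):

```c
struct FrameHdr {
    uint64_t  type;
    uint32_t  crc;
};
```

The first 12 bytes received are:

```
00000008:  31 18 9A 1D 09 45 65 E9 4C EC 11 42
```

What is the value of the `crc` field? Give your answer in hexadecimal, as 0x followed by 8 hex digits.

`crc` follows `type` (8 bytes), so it starts at byte offset 8 and occupies 4 bytes.
Bytes at offsets 8..11: 4C EC 11 42.
In big-endian order the high byte comes first in memory.
The bytes are already most-significant first: 0x4CEC1142.

0x4CEC1142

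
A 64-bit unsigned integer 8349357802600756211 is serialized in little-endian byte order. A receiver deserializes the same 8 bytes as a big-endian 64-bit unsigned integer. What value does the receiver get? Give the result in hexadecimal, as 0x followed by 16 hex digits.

8349357802600756211 in 64-bit hexadecimal is 0x73DEE0AF46A773F3.
Stored little-endian, the bytes at ascending addresses are F3 73 A7 46 AF E0 DE 73.
Read back as big-endian, the last byte is least significant, giving 0xF373A746AFE0DE73.

0xF373A746AFE0DE73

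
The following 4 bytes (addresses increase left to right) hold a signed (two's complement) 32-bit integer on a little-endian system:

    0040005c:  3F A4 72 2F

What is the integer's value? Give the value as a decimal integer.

796042303

Little-endian: lowest address holds the least-significant byte.
Reassemble most-significant byte first: 2F 72 A4 3F → 0x2F72A43F.
0x2F72A43F = 796042303.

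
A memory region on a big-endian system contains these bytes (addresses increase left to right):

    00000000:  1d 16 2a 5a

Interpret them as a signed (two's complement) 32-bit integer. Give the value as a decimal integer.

Big-endian stores the most-significant byte at the lowest address.
The bytes are already most-significant first: 0x1D162A5A.
0x1D162A5A = 487991898.

487991898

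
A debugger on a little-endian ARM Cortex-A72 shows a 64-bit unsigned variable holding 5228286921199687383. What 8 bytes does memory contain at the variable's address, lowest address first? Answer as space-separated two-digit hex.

D7 96 ED 11 41 9B 8E 48

5228286921199687383 in hexadecimal, padded to 64 bits, is 0x488E9B4111ED96D7.
Split into bytes (most-significant first): 48 8E 9B 41 11 ED 96 D7.
In little-endian order the low byte comes first in memory.
So at ascending addresses the bytes are D7 96 ED 11 41 9B 8E 48.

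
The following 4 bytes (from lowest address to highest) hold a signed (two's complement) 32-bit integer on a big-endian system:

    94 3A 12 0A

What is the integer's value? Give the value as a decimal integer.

Big-endian: lowest address holds the most-significant byte.
The bytes are already most-significant first: 0x943A120A.
Top bit is set, so as a signed 32-bit value this is 0x943A120A − 2^32 = -1808133622.

-1808133622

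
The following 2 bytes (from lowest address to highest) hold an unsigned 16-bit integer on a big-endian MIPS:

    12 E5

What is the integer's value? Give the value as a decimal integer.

Big-endian: lowest address holds the most-significant byte.
The bytes are already most-significant first: 0x12E5.
0x12E5 = 4837.

4837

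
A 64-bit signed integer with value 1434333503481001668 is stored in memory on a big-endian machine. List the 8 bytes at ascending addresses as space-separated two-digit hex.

1434333503481001668 in hexadecimal, padded to 64 bits, is 0x13E7C6B8D46D36C4.
Split into bytes (most-significant first): 13 E7 C6 B8 D4 6D 36 C4.
Big-endian stores the most-significant byte at the lowest address.
So the memory order matches the most-significant-first order: 13 E7 C6 B8 D4 6D 36 C4.

13 E7 C6 B8 D4 6D 36 C4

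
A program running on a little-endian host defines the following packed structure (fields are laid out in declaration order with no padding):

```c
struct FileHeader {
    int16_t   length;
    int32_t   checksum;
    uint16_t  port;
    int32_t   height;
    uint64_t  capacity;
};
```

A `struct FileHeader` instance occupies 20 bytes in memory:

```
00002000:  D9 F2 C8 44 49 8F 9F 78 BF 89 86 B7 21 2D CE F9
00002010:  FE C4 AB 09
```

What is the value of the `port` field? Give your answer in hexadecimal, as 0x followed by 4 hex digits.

`port` follows `length` (2 B), `checksum` (4 B), so it starts at offset 2 + 4 = 6 and occupies 2 bytes.
Bytes at offsets 6..7: 9F 78.
Little-endian: lowest address holds the least-significant byte.
Reassemble most-significant byte first: 78 9F → 0x789F.

0x789F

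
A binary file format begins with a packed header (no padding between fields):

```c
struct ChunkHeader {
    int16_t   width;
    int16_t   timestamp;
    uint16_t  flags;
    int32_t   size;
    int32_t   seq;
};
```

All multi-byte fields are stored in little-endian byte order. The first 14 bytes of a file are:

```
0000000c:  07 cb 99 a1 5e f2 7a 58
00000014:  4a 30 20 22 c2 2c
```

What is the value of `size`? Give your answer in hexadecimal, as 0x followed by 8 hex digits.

0x304A587A

`size` follows `width` (2 B), `timestamp` (2 B), `flags` (2 B), so it starts at offset 2 + 2 + 2 = 6 and occupies 4 bytes.
Bytes at offsets 6..9: 7A 58 4A 30.
In little-endian order the low byte comes first in memory.
Reassemble most-significant byte first: 30 4A 58 7A → 0x304A587A.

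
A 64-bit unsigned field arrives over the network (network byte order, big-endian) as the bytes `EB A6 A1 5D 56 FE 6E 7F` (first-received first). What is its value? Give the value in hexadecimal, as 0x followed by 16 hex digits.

Big-endian stores the most-significant byte at the lowest address.
The bytes are already most-significant first: 0xEBA6A15D56FE6E7F.

0xEBA6A15D56FE6E7F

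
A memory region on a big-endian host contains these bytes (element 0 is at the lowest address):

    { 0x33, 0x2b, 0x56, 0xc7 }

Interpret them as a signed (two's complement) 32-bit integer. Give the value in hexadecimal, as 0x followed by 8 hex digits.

0x332B56C7

Big-endian: lowest address holds the most-significant byte.
The bytes are already most-significant first: 0x332B56C7.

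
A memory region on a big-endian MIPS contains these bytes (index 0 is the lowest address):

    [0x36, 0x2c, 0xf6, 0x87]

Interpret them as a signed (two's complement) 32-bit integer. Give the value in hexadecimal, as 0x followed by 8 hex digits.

0x362CF687

Big-endian: lowest address holds the most-significant byte.
The bytes are already most-significant first: 0x362CF687.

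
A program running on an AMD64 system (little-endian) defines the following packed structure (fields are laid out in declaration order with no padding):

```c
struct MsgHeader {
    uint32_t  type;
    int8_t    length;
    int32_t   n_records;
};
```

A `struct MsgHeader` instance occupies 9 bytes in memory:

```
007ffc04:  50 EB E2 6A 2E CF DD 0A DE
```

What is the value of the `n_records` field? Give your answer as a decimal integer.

-569713201

`n_records` follows `type` (4 B), `length` (1 B), so it starts at offset 4 + 1 = 5 and occupies 4 bytes.
Bytes at offsets 5..8: CF DD 0A DE.
Little-endian: lowest address holds the least-significant byte.
Reassemble most-significant byte first: DE 0A DD CF → 0xDE0ADDCF.
Top bit is set, so as a signed 32-bit value this is 0xDE0ADDCF − 2^32 = -569713201.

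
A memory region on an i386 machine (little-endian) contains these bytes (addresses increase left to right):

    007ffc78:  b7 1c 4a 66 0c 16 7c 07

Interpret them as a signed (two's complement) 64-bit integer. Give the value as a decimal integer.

539330297889168567

In little-endian order the low byte comes first in memory.
Reassemble most-significant byte first: 07 7C 16 0C 66 4A 1C B7 → 0x077C160C664A1CB7.
0x077C160C664A1CB7 = 539330297889168567.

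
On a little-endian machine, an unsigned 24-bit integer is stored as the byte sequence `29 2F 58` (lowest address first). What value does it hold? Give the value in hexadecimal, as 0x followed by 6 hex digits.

Little-endian stores the least-significant byte at the lowest address.
Reassemble most-significant byte first: 58 2F 29 → 0x582F29.

0x582F29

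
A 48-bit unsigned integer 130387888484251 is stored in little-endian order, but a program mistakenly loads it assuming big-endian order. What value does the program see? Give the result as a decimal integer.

171179248424566

130387888484251 in 48-bit hexadecimal is 0x76964BC6AF9B.
Stored little-endian, the bytes at ascending addresses are 9B AF C6 4B 96 76.
Read back as big-endian, the last byte is least significant, giving 0x9BAFC64B9676.
0x9BAFC64B9676 = 171179248424566.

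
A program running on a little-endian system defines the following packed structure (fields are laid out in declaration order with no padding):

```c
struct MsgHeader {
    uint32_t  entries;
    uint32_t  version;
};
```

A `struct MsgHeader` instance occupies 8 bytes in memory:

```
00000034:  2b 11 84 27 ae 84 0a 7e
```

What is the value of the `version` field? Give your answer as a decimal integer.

2114618542

`version` follows `entries` (4 bytes), so it starts at byte offset 4 and occupies 4 bytes.
Bytes at offsets 4..7: AE 84 0A 7E.
Little-endian stores the least-significant byte at the lowest address.
Reassemble most-significant byte first: 7E 0A 84 AE → 0x7E0A84AE.
0x7E0A84AE = 2114618542.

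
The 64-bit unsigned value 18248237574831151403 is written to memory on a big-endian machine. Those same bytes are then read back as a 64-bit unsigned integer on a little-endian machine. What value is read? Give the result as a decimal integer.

3105723529539305213

18248237574831151403 in 64-bit hexadecimal is 0xFD3EC36418BF192B.
Stored big-endian, the bytes at ascending addresses are FD 3E C3 64 18 BF 19 2B.
Read back as little-endian, the first byte is least significant, giving 0x2B19BF1864C33EFD.
0x2B19BF1864C33EFD = 3105723529539305213.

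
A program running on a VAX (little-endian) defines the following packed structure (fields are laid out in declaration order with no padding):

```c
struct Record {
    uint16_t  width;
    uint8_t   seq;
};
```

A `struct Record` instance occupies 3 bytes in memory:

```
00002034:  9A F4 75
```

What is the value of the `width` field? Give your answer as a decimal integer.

62618

`width` is the first field, at byte offset 0, occupying 2 bytes.
Bytes at offsets 0..1: 9A F4.
Little-endian: lowest address holds the least-significant byte.
Reassemble most-significant byte first: F4 9A → 0xF49A.
0xF49A = 62618.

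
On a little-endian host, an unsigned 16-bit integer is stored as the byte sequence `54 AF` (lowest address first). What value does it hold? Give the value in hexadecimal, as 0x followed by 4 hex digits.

Little-endian: lowest address holds the least-significant byte.
Reassemble most-significant byte first: AF 54 → 0xAF54.

0xAF54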